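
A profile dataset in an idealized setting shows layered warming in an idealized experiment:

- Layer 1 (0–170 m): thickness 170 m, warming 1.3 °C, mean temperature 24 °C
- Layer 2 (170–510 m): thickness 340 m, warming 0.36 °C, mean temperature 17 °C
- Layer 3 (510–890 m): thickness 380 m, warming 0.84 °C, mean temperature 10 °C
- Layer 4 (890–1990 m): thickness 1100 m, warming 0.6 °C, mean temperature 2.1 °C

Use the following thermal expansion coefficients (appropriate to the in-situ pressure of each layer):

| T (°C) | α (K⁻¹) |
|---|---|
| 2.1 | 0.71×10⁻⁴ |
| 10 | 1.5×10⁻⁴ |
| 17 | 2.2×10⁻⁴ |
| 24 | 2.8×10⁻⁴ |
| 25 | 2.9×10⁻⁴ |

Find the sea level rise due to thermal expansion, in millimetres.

Δh = 184 mm

Layer 1 at 24 °C → α = 2.8×10⁻⁴ K⁻¹
Layer 2 at 17 °C → α = 2.2×10⁻⁴ K⁻¹
Layer 3 at 10 °C → α = 1.5×10⁻⁴ K⁻¹
Layer 4 at 2.1 °C → α = 0.71×10⁻⁴ K⁻¹
2.8×10⁻⁴ × 170 × 1.3 = 0.06188 m
170–510 m: 0.36 × 2.2×10⁻⁴ × 340 = 0.026928 m
510–890 m: 1.5×10⁻⁴ × 0.84 × 380 = 0.04788 m
890–1990 m: 1100 × 0.71×10⁻⁴ × 0.6 = 0.04686 m
Δh = 0.06188 + 0.026928 + 0.04788 + 0.04686 = 0.183548 m ≈ 184 mm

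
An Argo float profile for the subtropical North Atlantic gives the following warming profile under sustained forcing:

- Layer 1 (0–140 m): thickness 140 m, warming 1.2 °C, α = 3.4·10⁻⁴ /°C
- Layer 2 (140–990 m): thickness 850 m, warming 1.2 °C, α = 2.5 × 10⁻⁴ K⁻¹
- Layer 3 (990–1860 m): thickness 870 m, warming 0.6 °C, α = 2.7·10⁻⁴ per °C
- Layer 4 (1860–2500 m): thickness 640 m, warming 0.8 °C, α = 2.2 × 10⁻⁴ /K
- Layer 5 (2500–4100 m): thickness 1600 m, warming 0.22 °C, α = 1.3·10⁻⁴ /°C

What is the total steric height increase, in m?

Layer 1: 1.2 × 3.4×10⁻⁴ × 140 = 0.05712 m
140–990 m: 1.2 × 2.5×10⁻⁴ × 850 = 0.25500 m
870 × 2.7×10⁻⁴ × 0.6 = 0.14094 m
Layer 4: 2.2×10⁻⁴ × 0.8 × 640 = 0.11264 m
Layer 5: 1.3×10⁻⁴ × 1600 × 0.22 = 0.04576 m
Δh = 0.05712 + 0.25500 + 0.14094 + 0.11264 + 0.04576 = 0.61146 m ≈ 0.61 m

0.61 m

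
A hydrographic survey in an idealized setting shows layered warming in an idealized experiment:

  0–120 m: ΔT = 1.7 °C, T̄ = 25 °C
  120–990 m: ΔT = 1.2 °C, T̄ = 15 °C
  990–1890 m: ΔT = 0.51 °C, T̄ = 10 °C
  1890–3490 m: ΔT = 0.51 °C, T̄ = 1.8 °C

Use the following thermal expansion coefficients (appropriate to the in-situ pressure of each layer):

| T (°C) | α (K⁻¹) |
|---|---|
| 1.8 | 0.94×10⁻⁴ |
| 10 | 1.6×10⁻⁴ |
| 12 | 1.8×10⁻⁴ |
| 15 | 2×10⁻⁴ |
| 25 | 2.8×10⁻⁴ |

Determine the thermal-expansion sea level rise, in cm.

Layer 1 at 25 °C → α = 2.8×10⁻⁴ K⁻¹
Layer 2 at 15 °C → α = 2×10⁻⁴ K⁻¹
Layer 3 at 10 °C → α = 1.6×10⁻⁴ K⁻¹
Layer 4 at 1.8 °C → α = 0.94×10⁻⁴ K⁻¹
0–120 m: 120 × 1.7 × 2.8×10⁻⁴ = 0.05712 m
Layer 2: 870 × 2×10⁻⁴ × 1.2 = 0.20880 m
990–1890 m: 1.6×10⁻⁴ × 900 × 0.51 = 0.07344 m
Layer 4: 1600 × 0.51 × 0.94×10⁻⁴ = 0.076704 m
Δh = 0.05712 + 0.20880 + 0.07344 + 0.076704 = 0.416064 m

Δh = 42 cm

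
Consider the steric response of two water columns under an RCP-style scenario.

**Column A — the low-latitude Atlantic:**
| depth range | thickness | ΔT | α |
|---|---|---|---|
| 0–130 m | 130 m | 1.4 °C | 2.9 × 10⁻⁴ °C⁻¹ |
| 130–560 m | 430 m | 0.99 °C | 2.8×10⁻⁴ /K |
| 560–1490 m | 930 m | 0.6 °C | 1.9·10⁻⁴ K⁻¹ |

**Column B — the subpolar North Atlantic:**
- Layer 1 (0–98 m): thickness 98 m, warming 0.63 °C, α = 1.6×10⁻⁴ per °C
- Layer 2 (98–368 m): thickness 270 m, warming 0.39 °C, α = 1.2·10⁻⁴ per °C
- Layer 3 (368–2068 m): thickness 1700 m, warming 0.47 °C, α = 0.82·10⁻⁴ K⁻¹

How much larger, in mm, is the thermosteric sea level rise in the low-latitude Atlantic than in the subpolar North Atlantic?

A 0–130 m: 2.9×10⁻⁴ × 1.4 × 130 = 0.05278 m
A 430 × 2.8×10⁻⁴ × 0.99 = 0.119196 m
A Layer 3: 0.6 × 1.9×10⁻⁴ × 930 = 0.10602 m
A total: 0.277996 m
B 0.63 × 1.6×10⁻⁴ × 98 = 0.0098784 m
B Layer 2: 0.39 × 270 × 1.2×10⁻⁴ = 0.012636 m
B 368–2068 m: 1700 × 0.47 × 0.82×10⁻⁴ = 0.065518 m
B total: 0.0880324 m
Difference: 0.277996 − 0.0880324 = 0.1899636 m

Δh_A − Δh_B ≈ 190 mm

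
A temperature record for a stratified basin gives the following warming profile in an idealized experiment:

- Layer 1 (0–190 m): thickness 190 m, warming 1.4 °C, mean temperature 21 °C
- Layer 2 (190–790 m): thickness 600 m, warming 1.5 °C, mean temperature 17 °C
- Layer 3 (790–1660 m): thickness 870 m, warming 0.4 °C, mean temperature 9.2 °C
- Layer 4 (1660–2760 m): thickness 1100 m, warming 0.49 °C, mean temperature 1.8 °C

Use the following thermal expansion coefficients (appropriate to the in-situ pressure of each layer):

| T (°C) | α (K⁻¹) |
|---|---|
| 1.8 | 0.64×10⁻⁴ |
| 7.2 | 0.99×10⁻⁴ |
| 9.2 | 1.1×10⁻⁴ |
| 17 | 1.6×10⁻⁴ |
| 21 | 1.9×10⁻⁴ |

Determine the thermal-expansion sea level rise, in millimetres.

Layer 1 at 21 °C → α = 1.9×10⁻⁴ K⁻¹
Layer 2 at 17 °C → α = 1.6×10⁻⁴ K⁻¹
Layer 3 at 9.2 °C → α = 1.1×10⁻⁴ K⁻¹
Layer 4 at 1.8 °C → α = 0.64×10⁻⁴ K⁻¹
0–190 m: 190 × 1.4 × 1.9×10⁻⁴ = 0.05054 m
Layer 2: 1.6×10⁻⁴ × 1.5 × 600 = 0.14400 m
790–1660 m: 870 × 0.4 × 1.1×10⁻⁴ = 0.03828 m
1660–2760 m: 1100 × 0.49 × 0.64×10⁻⁴ = 0.034496 m
Δh = 0.05054 + 0.14400 + 0.03828 + 0.034496 = 0.267316 m ≈ 267 mm

about 267 mm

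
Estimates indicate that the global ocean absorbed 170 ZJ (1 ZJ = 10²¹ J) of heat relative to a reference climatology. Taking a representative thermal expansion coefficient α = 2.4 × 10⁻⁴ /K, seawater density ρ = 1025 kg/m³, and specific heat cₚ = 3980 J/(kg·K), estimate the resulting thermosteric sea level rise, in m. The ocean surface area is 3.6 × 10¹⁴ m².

Per unit area: Q = 170×10²¹ / (3.6×10¹⁴) ≈ 4.722×10⁸ J/m²
Δh = αQ/(ρcₚ) = 2.4×10⁻⁴ × 4.722×10⁸ / (1025 × 3980) ≈ 0.02778 m

0.0278 m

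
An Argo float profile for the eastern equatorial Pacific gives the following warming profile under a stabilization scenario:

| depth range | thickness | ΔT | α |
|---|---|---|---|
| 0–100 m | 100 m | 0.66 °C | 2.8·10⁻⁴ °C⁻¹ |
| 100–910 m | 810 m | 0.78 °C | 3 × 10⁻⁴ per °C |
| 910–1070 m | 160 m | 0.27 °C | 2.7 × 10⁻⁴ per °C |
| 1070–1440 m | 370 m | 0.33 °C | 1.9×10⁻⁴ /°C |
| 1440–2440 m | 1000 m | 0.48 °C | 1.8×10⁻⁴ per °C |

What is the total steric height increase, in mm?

329 mm of thermosteric rise

2.8×10⁻⁴ × 0.66 × 100 = 0.01848 m
Layer 2: 3×10⁻⁴ × 810 × 0.78 = 0.18954 m
Layer 3: 2.7×10⁻⁴ × 160 × 0.27 = 0.011664 m
1.9×10⁻⁴ × 370 × 0.33 = 0.023199 m
Layer 5: 1.8×10⁻⁴ × 0.48 × 1000 = 0.08640 m
Δh = 0.01848 + 0.18954 + 0.011664 + 0.023199 + 0.08640 = 0.329283 m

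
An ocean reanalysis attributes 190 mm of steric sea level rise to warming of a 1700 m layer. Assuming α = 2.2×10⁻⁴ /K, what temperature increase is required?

ΔT ≈ 0.508 K

ΔT = Δh/(αH) = 0.19 / (2.2×10⁻⁴ × 1700) ≈ 0.5080 K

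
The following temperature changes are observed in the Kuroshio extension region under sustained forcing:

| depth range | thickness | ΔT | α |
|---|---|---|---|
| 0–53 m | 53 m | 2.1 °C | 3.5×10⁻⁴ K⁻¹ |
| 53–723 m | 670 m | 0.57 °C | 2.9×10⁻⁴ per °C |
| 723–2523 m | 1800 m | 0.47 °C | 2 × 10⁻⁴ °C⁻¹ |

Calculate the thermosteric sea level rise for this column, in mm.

0–53 m: 2.1 × 53 × 3.5×10⁻⁴ = 0.038955 m
Layer 2: 0.57 × 2.9×10⁻⁴ × 670 = 0.110751 m
2×10⁻⁴ × 0.47 × 1800 = 0.16920 m
Δh = 0.038955 + 0.110751 + 0.16920 = 0.318906 m ≈ 319 mm

319 mm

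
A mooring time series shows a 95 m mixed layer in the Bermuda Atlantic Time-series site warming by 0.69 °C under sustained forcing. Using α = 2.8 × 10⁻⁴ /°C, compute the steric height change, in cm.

Δh = 1.8 cm

Δh = αΔT·H = 2.8×10⁻⁴ × 0.69 × 95 = 0.018354 m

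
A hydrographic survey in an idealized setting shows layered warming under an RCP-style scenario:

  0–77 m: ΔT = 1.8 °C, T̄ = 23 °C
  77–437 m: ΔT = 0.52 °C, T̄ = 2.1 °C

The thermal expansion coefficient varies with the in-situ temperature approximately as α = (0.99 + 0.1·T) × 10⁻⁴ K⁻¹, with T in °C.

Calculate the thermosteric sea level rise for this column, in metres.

0.068 m of thermosteric rise

Layer 1: α = (0.99 + 0.1×23)×10⁻⁴ = 3.29×10⁻⁴ K⁻¹
Layer 2: α = (0.99 + 0.1×2.1)×10⁻⁴ = 1.2×10⁻⁴ K⁻¹
0–77 m: 3.29×10⁻⁴ × 1.8 × 77 = 0.0455994 m
360 × 0.52 × 1.2×10⁻⁴ = 0.022464 m
Δh = 0.0455994 + 0.022464 = 0.0680634 m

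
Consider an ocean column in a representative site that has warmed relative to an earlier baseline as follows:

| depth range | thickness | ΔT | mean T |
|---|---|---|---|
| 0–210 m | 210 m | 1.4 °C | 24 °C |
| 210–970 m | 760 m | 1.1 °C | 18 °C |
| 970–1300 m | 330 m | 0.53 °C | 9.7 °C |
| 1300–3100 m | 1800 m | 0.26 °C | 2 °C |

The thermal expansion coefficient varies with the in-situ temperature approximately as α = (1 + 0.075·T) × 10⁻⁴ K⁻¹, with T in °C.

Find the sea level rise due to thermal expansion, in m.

0.363 m of thermosteric rise

Layer 1: α = (1 + 0.075×24)×10⁻⁴ = 2.8×10⁻⁴ K⁻¹
Layer 2: α = (1 + 0.075×18)×10⁻⁴ = 2.35×10⁻⁴ K⁻¹
Layer 3: α = (1 + 0.075×9.7)×10⁻⁴ = 1.7275×10⁻⁴ K⁻¹
Layer 4: α = (1 + 0.075×2)×10⁻⁴ = 1.15×10⁻⁴ K⁻¹
Layer 1: 2.8×10⁻⁴ × 1.4 × 210 = 0.08232 m
Layer 2: 760 × 1.1 × 2.35×10⁻⁴ = 0.19646 m
Layer 3: 1.7275×10⁻⁴ × 0.53 × 330 = 0.030213975 m
1300–3100 m: 0.26 × 1800 × 1.15×10⁻⁴ = 0.05382 m
Δh = 0.08232 + 0.19646 + 0.030213975 + 0.05382 = 0.362813975 m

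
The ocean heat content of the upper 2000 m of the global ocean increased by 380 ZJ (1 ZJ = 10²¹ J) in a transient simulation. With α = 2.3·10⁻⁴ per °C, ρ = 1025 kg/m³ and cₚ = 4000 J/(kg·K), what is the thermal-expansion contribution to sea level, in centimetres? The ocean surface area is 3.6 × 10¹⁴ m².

Per unit area: Q = 380×10²¹ / (3.6×10¹⁴) ≈ 1.056×10⁹ J/m²
Δh = αQ/(ρcₚ) = 2.3×10⁻⁴ × 1.056×10⁹ / (1025 × 4000) ≈ 0.059239 m

Δh = 5.92 cm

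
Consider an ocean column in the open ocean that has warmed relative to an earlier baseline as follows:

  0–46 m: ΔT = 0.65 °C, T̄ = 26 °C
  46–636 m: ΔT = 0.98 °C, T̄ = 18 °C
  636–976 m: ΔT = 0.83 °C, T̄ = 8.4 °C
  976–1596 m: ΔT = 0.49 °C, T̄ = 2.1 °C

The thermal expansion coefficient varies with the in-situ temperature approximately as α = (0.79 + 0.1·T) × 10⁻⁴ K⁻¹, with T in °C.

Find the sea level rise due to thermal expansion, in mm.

Layer 1: α = (0.79 + 0.1×26)×10⁻⁴ = 3.39×10⁻⁴ K⁻¹
Layer 2: α = (0.79 + 0.1×18)×10⁻⁴ = 2.59×10⁻⁴ K⁻¹
Layer 3: α = (0.79 + 0.1×8.4)×10⁻⁴ = 1.63×10⁻⁴ K⁻¹
Layer 4: α = (0.79 + 0.1×2.1)×10⁻⁴ = 1×10⁻⁴ K⁻¹
Layer 1: 46 × 0.65 × 3.39×10⁻⁴ = 0.0101361 m
Layer 2: 2.59×10⁻⁴ × 0.98 × 590 = 0.1497538 m
Layer 3: 1.63×10⁻⁴ × 340 × 0.83 = 0.0459986 m
Layer 4: 0.49 × 620 × 1×10⁻⁴ = 0.03038 m
Δh = 0.0101361 + 0.1497538 + 0.0459986 + 0.03038 = 0.2362685 m ≈ 240 mm

about 240 mm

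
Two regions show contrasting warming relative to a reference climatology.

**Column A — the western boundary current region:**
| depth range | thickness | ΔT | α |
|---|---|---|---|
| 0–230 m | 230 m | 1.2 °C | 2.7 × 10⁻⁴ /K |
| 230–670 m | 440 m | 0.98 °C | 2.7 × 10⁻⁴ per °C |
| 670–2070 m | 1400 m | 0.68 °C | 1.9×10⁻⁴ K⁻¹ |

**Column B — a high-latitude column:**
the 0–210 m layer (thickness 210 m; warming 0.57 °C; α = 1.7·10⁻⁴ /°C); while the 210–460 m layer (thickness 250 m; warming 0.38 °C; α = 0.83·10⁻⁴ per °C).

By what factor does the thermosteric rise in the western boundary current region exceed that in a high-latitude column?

A 2.7×10⁻⁴ × 1.2 × 230 = 0.07452 m
A 230–670 m: 0.98 × 440 × 2.7×10⁻⁴ = 0.116424 m
A 1.9×10⁻⁴ × 0.68 × 1400 = 0.18088 m
A total: 0.371824 m
B 0–210 m: 210 × 0.57 × 1.7×10⁻⁴ = 0.020349 m
B 210–460 m: 0.83×10⁻⁴ × 0.38 × 250 = 0.007885 m
B total: 0.028234 m
Ratio: 0.371824 / 0.028234 ≈ 13.17

13.2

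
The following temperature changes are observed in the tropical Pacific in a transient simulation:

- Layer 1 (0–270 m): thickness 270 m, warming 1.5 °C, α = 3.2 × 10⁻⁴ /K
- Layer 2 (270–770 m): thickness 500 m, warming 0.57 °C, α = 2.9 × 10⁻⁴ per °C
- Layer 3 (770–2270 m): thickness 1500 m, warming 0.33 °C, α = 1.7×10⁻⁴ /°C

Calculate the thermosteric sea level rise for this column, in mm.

0–270 m: 3.2×10⁻⁴ × 270 × 1.5 = 0.12960 m
270–770 m: 2.9×10⁻⁴ × 0.57 × 500 = 0.08265 m
1500 × 1.7×10⁻⁴ × 0.33 = 0.08415 m
Δh = 0.12960 + 0.08265 + 0.08415 = 0.29640 m

300 mm of thermosteric rise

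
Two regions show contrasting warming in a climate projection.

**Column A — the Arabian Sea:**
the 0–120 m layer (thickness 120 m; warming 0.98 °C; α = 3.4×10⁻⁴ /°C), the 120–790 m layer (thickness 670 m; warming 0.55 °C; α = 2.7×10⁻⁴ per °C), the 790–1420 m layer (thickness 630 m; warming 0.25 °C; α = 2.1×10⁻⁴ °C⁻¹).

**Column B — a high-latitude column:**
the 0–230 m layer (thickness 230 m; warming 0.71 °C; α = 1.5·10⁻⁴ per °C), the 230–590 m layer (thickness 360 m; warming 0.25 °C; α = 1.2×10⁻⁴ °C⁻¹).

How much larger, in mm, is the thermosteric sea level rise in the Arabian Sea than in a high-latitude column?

137 mm

A 0.98 × 120 × 3.4×10⁻⁴ = 0.039984 m
A 0.55 × 2.7×10⁻⁴ × 670 = 0.099495 m
A 790–1420 m: 0.25 × 630 × 2.1×10⁻⁴ = 0.033075 m
A total: 0.172554 m
B 0.71 × 1.5×10⁻⁴ × 230 = 0.024495 m
B 0.25 × 1.2×10⁻⁴ × 360 = 0.01080 m
B total: 0.035295 m
Difference: 0.172554 − 0.035295 = 0.137259 m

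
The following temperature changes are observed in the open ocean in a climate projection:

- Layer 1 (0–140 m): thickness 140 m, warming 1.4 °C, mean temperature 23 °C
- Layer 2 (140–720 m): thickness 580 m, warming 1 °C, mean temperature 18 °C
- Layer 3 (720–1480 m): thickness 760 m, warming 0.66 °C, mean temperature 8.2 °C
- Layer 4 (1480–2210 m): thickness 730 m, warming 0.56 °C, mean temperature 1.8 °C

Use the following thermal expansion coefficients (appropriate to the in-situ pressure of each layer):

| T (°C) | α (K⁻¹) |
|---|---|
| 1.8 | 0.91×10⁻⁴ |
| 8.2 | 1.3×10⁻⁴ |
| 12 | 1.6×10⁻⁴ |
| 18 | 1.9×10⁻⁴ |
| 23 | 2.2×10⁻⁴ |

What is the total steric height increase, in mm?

256 mm of thermosteric rise

Layer 1 at 23 °C → α = 2.2×10⁻⁴ K⁻¹
Layer 2 at 18 °C → α = 1.9×10⁻⁴ K⁻¹
Layer 3 at 8.2 °C → α = 1.3×10⁻⁴ K⁻¹
Layer 4 at 1.8 °C → α = 0.91×10⁻⁴ K⁻¹
0–140 m: 1.4 × 140 × 2.2×10⁻⁴ = 0.04312 m
Layer 2: 1 × 1.9×10⁻⁴ × 580 = 0.11020 m
1.3×10⁻⁴ × 0.66 × 760 = 0.065208 m
1480–2210 m: 0.91×10⁻⁴ × 730 × 0.56 = 0.0372008 m
Δh = 0.04312 + 0.11020 + 0.065208 + 0.0372008 = 0.2557288 m ≈ 256 mm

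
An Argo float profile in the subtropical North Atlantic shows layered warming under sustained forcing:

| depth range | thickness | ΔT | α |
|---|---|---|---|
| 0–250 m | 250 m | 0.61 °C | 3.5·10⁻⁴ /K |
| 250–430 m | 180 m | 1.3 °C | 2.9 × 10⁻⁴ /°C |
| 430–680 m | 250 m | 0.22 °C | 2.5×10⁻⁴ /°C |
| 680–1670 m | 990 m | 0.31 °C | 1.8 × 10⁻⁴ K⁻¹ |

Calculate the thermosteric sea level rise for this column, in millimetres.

about 190 mm

0–250 m: 0.61 × 3.5×10⁻⁴ × 250 = 0.053375 m
250–430 m: 2.9×10⁻⁴ × 180 × 1.3 = 0.06786 m
430–680 m: 0.22 × 250 × 2.5×10⁻⁴ = 0.01375 m
680–1670 m: 990 × 1.8×10⁻⁴ × 0.31 = 0.055242 m
Δh = 0.053375 + 0.06786 + 0.01375 + 0.055242 = 0.190227 m ≈ 190 mm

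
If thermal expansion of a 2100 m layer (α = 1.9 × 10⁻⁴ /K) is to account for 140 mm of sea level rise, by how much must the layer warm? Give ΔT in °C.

ΔT = Δh/(αH) = 0.14 / (1.9×10⁻⁴ × 2100) ≈ 0.3509 °C

about 0.35 °C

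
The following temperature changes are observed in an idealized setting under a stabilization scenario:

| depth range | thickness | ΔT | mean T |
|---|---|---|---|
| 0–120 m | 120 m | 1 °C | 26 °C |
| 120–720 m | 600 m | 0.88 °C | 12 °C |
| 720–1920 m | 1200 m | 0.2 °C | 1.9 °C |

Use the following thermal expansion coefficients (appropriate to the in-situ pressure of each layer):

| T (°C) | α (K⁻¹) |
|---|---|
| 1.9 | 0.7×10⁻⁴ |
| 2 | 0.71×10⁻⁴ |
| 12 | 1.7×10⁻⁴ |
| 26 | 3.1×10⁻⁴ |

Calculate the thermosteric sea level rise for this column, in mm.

Layer 1 at 26 °C → α = 3.1×10⁻⁴ K⁻¹
Layer 2 at 12 °C → α = 1.7×10⁻⁴ K⁻¹
Layer 3 at 1.9 °C → α = 0.7×10⁻⁴ K⁻¹
0–120 m: 3.1×10⁻⁴ × 1 × 120 = 0.03720 m
1.7×10⁻⁴ × 600 × 0.88 = 0.08976 m
0.2 × 0.7×10⁻⁴ × 1200 = 0.01680 m
Δh = 0.03720 + 0.08976 + 0.01680 = 0.14376 m

144 mm of thermosteric rise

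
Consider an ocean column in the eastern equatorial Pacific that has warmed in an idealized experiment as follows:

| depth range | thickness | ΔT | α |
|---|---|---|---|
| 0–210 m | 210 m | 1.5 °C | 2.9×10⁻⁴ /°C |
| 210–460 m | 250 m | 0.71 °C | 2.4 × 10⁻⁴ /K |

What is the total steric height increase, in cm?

0–210 m: 1.5 × 210 × 2.9×10⁻⁴ = 0.09135 m
210–460 m: 0.71 × 2.4×10⁻⁴ × 250 = 0.04260 m
Δh = 0.09135 + 0.04260 = 0.13395 m

Δh ≈ 13.4 cm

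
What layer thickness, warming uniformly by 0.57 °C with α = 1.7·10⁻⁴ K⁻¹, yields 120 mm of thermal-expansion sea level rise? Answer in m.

H ≈ 1200 m

H = Δh/(αΔT) = 0.12 / (1.7×10⁻⁴ × 0.57) ≈ 1238 m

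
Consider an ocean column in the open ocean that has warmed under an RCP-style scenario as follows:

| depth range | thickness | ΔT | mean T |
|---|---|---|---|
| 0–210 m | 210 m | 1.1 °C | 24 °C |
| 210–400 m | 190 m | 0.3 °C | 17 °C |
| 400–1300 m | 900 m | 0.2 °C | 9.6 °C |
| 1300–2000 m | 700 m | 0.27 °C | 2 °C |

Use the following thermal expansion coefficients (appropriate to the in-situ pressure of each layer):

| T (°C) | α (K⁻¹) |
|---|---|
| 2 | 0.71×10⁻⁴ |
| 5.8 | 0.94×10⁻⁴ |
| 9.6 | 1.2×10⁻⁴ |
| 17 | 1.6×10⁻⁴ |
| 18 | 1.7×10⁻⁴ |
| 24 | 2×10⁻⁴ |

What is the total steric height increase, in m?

Δh ≈ 0.0903 m

Layer 1 at 24 °C → α = 2×10⁻⁴ K⁻¹
Layer 2 at 17 °C → α = 1.6×10⁻⁴ K⁻¹
Layer 3 at 9.6 °C → α = 1.2×10⁻⁴ K⁻¹
Layer 4 at 2 °C → α = 0.71×10⁻⁴ K⁻¹
Layer 1: 210 × 1.1 × 2×10⁻⁴ = 0.04620 m
210–400 m: 190 × 1.6×10⁻⁴ × 0.3 = 0.00912 m
400–1300 m: 900 × 0.2 × 1.2×10⁻⁴ = 0.02160 m
1300–2000 m: 0.71×10⁻⁴ × 700 × 0.27 = 0.013419 m
Δh = 0.04620 + 0.00912 + 0.02160 + 0.013419 = 0.090339 m ≈ 0.0903 m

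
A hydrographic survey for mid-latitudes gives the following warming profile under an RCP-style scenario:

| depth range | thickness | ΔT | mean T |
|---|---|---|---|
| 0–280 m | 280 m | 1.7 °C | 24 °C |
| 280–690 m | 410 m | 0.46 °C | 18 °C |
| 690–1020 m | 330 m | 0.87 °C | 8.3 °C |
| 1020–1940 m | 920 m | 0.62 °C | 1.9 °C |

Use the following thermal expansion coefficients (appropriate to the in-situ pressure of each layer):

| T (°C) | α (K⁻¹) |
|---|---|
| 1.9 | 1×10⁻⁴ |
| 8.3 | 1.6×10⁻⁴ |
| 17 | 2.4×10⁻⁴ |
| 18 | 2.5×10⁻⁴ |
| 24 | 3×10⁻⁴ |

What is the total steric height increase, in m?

Δh ≈ 0.29 m

Layer 1 at 24 °C → α = 3×10⁻⁴ K⁻¹
Layer 2 at 18 °C → α = 2.5×10⁻⁴ K⁻¹
Layer 3 at 8.3 °C → α = 1.6×10⁻⁴ K⁻¹
Layer 4 at 1.9 °C → α = 1×10⁻⁴ K⁻¹
0–280 m: 280 × 3×10⁻⁴ × 1.7 = 0.14280 m
0.46 × 410 × 2.5×10⁻⁴ = 0.04715 m
330 × 1.6×10⁻⁴ × 0.87 = 0.045936 m
1020–1940 m: 1×10⁻⁴ × 920 × 0.62 = 0.05704 m
Δh = 0.14280 + 0.04715 + 0.045936 + 0.05704 = 0.292926 m ≈ 0.29 m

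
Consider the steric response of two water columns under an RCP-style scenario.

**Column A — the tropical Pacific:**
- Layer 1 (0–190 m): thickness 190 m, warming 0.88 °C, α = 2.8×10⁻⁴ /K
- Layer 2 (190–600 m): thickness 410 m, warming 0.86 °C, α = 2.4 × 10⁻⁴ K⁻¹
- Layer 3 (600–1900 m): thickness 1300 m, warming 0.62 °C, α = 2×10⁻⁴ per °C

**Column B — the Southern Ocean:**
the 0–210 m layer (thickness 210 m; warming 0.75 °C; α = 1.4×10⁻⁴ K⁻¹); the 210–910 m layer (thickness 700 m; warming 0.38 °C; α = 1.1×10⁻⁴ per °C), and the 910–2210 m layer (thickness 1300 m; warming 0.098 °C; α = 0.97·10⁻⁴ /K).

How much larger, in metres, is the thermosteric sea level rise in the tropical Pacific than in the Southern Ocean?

A Layer 1: 2.8×10⁻⁴ × 190 × 0.88 = 0.046816 m
A 190–600 m: 410 × 0.86 × 2.4×10⁻⁴ = 0.084624 m
A 2×10⁻⁴ × 0.62 × 1300 = 0.16120 m
A total: 0.29264 m
B 0.75 × 210 × 1.4×10⁻⁴ = 0.02205 m
B Layer 2: 1.1×10⁻⁴ × 700 × 0.38 = 0.02926 m
B 910–2210 m: 0.97×10⁻⁴ × 0.098 × 1300 = 0.0123578 m
B total: 0.0636678 m
Difference: 0.29264 − 0.0636678 = 0.2289722 m

Δh_A − Δh_B ≈ 0.229 m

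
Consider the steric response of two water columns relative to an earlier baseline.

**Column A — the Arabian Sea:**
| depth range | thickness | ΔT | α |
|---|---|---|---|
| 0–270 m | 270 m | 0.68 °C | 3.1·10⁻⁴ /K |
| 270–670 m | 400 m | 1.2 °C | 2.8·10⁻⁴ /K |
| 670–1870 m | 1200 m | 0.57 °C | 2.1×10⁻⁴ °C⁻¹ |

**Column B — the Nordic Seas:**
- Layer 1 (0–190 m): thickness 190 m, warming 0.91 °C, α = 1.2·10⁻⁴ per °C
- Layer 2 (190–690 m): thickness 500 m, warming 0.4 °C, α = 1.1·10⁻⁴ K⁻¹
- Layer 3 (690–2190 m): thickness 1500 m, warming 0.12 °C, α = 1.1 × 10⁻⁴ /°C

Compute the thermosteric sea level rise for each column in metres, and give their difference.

A: 0.33 m; B: 0.063 m; difference 0.27 m

A 3.1×10⁻⁴ × 0.68 × 270 = 0.056916 m
A Layer 2: 400 × 2.8×10⁻⁴ × 1.2 = 0.13440 m
A 670–1870 m: 2.1×10⁻⁴ × 0.57 × 1200 = 0.14364 m
A total: 0.334956 m
B 0–190 m: 0.91 × 190 × 1.2×10⁻⁴ = 0.020748 m
B 190–690 m: 500 × 1.1×10⁻⁴ × 0.4 = 0.02200 m
B 690–2190 m: 0.12 × 1.1×10⁻⁴ × 1500 = 0.01980 m
B total: 0.062548 m
Difference: 0.334956 − 0.062548 = 0.272408 m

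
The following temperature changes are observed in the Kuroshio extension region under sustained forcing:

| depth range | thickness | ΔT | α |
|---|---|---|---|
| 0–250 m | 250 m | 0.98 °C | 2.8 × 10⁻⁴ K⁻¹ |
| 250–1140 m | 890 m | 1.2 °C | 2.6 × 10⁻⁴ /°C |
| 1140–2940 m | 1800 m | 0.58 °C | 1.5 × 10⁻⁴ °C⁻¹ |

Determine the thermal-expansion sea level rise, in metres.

Layer 1: 2.8×10⁻⁴ × 250 × 0.98 = 0.06860 m
1.2 × 2.6×10⁻⁴ × 890 = 0.27768 m
Layer 3: 1.5×10⁻⁴ × 1800 × 0.58 = 0.15660 m
Δh = 0.06860 + 0.27768 + 0.15660 = 0.50288 m

Δh ≈ 0.503 m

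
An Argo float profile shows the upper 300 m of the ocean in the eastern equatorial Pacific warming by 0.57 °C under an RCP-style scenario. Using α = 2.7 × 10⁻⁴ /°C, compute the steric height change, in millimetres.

46.2 mm of thermosteric rise

Δh = αΔT·H = 2.7×10⁻⁴ × 0.57 × 300 = 0.04617 m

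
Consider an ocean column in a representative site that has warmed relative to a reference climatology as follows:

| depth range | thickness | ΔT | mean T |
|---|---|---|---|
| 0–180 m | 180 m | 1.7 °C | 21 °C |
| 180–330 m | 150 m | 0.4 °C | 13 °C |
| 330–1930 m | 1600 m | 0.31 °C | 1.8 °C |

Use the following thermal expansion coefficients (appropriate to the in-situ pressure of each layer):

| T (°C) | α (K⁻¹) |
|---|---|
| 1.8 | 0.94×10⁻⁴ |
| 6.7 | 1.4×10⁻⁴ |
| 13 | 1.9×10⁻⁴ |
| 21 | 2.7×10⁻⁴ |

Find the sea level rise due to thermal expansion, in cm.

14.1 cm

Layer 1 at 21 °C → α = 2.7×10⁻⁴ K⁻¹
Layer 2 at 13 °C → α = 1.9×10⁻⁴ K⁻¹
Layer 3 at 1.8 °C → α = 0.94×10⁻⁴ K⁻¹
1.7 × 180 × 2.7×10⁻⁴ = 0.08262 m
Layer 2: 1.9×10⁻⁴ × 150 × 0.4 = 0.01140 m
Layer 3: 0.31 × 1600 × 0.94×10⁻⁴ = 0.046624 m
Δh = 0.08262 + 0.01140 + 0.046624 = 0.140644 m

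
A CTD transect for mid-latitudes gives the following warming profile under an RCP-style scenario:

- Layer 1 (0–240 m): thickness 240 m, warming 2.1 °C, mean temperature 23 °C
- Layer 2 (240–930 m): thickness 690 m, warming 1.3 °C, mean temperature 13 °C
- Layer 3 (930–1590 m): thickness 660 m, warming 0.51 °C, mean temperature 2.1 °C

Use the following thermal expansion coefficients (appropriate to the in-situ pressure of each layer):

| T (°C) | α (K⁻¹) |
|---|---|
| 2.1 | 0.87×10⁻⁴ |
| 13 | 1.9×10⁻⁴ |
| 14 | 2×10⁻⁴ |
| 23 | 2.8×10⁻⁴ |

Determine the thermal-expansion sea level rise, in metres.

Layer 1 at 23 °C → α = 2.8×10⁻⁴ K⁻¹
Layer 2 at 13 °C → α = 1.9×10⁻⁴ K⁻¹
Layer 3 at 2.1 °C → α = 0.87×10⁻⁴ K⁻¹
2.1 × 240 × 2.8×10⁻⁴ = 0.14112 m
690 × 1.9×10⁻⁴ × 1.3 = 0.17043 m
930–1590 m: 0.87×10⁻⁴ × 0.51 × 660 = 0.0292842 m
Δh = 0.14112 + 0.17043 + 0.0292842 = 0.3408342 m

0.341 m of thermosteric rise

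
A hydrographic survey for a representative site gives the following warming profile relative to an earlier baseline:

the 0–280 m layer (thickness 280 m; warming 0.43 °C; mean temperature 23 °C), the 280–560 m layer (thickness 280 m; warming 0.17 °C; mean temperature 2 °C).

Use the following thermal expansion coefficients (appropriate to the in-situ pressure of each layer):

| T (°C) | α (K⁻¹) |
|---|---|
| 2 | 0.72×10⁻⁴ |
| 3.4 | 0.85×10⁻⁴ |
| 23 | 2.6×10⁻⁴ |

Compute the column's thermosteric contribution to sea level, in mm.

Δh ≈ 35 mm

Layer 1 at 23 °C → α = 2.6×10⁻⁴ K⁻¹
Layer 2 at 2 °C → α = 0.72×10⁻⁴ K⁻¹
0–280 m: 0.43 × 280 × 2.6×10⁻⁴ = 0.031304 m
Layer 2: 0.72×10⁻⁴ × 0.17 × 280 = 0.0034272 m
Δh = 0.031304 + 0.0034272 = 0.0347312 m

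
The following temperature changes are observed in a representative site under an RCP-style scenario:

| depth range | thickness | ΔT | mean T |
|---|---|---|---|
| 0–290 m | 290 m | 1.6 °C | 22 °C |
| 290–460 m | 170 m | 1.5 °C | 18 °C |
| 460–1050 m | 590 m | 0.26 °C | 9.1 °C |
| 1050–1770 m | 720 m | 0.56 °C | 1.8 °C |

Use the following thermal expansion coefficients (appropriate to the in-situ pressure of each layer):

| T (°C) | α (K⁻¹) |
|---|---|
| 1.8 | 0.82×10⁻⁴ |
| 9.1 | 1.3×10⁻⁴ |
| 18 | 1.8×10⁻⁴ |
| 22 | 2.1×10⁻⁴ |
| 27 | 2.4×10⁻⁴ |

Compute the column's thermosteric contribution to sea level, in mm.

Layer 1 at 22 °C → α = 2.1×10⁻⁴ K⁻¹
Layer 2 at 18 °C → α = 1.8×10⁻⁴ K⁻¹
Layer 3 at 9.1 °C → α = 1.3×10⁻⁴ K⁻¹
Layer 4 at 1.8 °C → α = 0.82×10⁻⁴ K⁻¹
0–290 m: 2.1×10⁻⁴ × 1.6 × 290 = 0.09744 m
1.5 × 170 × 1.8×10⁻⁴ = 0.04590 m
460–1050 m: 590 × 0.26 × 1.3×10⁻⁴ = 0.019942 m
0.56 × 720 × 0.82×10⁻⁴ = 0.0330624 m
Δh = 0.09744 + 0.04590 + 0.019942 + 0.0330624 = 0.1963444 m

196 mm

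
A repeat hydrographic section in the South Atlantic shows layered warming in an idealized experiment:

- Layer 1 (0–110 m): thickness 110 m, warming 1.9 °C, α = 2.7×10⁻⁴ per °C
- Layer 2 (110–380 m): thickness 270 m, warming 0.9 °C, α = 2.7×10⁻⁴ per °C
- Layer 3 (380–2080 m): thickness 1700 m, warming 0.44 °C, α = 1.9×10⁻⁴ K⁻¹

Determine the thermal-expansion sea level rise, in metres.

Layer 1: 1.9 × 2.7×10⁻⁴ × 110 = 0.05643 m
110–380 m: 270 × 2.7×10⁻⁴ × 0.9 = 0.06561 m
Layer 3: 1.9×10⁻⁴ × 0.44 × 1700 = 0.14212 m
Δh = 0.05643 + 0.06561 + 0.14212 = 0.26416 m

about 0.264 m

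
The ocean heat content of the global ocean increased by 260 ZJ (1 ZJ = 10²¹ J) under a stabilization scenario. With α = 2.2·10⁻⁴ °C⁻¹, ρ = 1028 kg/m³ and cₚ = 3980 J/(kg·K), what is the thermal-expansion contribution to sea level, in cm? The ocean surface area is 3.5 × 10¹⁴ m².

3.99 cm of thermosteric rise

Per unit area: Q = 260×10²¹ / (3.5×10¹⁴) ≈ 7.429×10⁸ J/m²
Δh = αQ/(ρcₚ) = 2.2×10⁻⁴ × 7.429×10⁸ / (1028 × 3980) ≈ 0.039946 m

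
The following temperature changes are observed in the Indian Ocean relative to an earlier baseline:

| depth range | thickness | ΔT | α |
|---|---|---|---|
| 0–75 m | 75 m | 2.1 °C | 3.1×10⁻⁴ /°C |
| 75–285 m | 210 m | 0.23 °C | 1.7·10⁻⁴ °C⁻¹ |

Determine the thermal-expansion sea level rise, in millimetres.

Layer 1: 3.1×10⁻⁴ × 75 × 2.1 = 0.048825 m
Layer 2: 210 × 1.7×10⁻⁴ × 0.23 = 0.008211 m
Δh = 0.048825 + 0.008211 = 0.057036 m ≈ 57.0 mm

Δh ≈ 57.0 mm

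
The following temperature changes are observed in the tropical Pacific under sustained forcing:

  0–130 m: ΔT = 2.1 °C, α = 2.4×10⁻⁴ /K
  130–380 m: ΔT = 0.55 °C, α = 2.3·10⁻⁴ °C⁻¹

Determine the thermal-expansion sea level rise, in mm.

Layer 1: 130 × 2.4×10⁻⁴ × 2.1 = 0.06552 m
130–380 m: 0.55 × 2.3×10⁻⁴ × 250 = 0.031625 m
Δh = 0.06552 + 0.031625 = 0.097145 m ≈ 97.1 mm

Δh = 97.1 mm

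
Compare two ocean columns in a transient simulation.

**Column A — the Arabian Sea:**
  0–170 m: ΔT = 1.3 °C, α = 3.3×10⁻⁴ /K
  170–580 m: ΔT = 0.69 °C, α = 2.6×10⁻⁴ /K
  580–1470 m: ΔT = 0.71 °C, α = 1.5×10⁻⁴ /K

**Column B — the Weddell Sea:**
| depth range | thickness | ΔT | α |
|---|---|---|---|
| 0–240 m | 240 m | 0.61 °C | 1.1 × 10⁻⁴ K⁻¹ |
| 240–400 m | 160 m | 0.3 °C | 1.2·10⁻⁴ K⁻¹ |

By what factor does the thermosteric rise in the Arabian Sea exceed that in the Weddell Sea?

A Layer 1: 3.3×10⁻⁴ × 170 × 1.3 = 0.07293 m
A Layer 2: 0.69 × 2.6×10⁻⁴ × 410 = 0.073554 m
A Layer 3: 1.5×10⁻⁴ × 0.71 × 890 = 0.094785 m
A total: 0.241269 m
B 0–240 m: 0.61 × 240 × 1.1×10⁻⁴ = 0.016104 m
B Layer 2: 1.2×10⁻⁴ × 0.3 × 160 = 0.00576 m
B total: 0.021864 m
Ratio: 0.241269 / 0.021864 ≈ 11.03

11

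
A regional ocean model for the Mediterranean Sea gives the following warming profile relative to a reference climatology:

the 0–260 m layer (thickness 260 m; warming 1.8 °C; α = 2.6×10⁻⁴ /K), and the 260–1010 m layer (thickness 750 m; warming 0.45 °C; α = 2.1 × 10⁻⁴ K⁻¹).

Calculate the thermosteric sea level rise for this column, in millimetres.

0–260 m: 2.6×10⁻⁴ × 260 × 1.8 = 0.12168 m
260–1010 m: 0.45 × 750 × 2.1×10⁻⁴ = 0.070875 m
Δh = 0.12168 + 0.070875 = 0.192555 m

about 193 mm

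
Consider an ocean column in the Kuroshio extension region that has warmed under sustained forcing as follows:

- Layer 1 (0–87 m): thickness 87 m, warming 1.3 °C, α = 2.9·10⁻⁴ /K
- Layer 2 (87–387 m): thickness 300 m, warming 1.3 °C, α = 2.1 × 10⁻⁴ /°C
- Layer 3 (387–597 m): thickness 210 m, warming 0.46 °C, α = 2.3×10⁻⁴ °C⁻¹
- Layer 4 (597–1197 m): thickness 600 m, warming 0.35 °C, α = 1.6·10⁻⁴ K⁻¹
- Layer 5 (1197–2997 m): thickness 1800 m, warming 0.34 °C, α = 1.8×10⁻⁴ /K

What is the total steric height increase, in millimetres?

Δh ≈ 280 mm

87 × 2.9×10⁻⁴ × 1.3 = 0.032799 m
87–387 m: 300 × 1.3 × 2.1×10⁻⁴ = 0.08190 m
210 × 0.46 × 2.3×10⁻⁴ = 0.022218 m
Layer 4: 0.35 × 1.6×10⁻⁴ × 600 = 0.03360 m
1197–2997 m: 1800 × 0.34 × 1.8×10⁻⁴ = 0.11016 m
Δh = 0.032799 + 0.08190 + 0.022218 + 0.03360 + 0.11016 = 0.280677 m ≈ 280 mm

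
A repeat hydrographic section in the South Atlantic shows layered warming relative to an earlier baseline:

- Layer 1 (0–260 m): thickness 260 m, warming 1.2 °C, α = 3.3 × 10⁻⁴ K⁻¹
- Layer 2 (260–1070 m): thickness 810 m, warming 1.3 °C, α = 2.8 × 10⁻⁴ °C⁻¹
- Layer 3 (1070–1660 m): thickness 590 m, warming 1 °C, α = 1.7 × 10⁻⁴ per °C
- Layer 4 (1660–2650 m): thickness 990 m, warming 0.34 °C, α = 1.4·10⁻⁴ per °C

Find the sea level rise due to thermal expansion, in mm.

Layer 1: 3.3×10⁻⁴ × 1.2 × 260 = 0.10296 m
260–1070 m: 810 × 2.8×10⁻⁴ × 1.3 = 0.29484 m
1 × 1.7×10⁻⁴ × 590 = 0.10030 m
0.34 × 1.4×10⁻⁴ × 990 = 0.047124 m
Δh = 0.10296 + 0.29484 + 0.10030 + 0.047124 = 0.545224 m

about 550 mm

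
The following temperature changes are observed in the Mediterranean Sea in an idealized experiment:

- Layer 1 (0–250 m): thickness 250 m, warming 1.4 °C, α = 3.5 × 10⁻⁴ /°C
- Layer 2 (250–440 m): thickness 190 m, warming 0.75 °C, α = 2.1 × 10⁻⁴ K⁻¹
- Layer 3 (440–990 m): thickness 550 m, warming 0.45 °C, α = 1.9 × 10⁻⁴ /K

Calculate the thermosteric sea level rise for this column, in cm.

Layer 1: 250 × 1.4 × 3.5×10⁻⁴ = 0.12250 m
Layer 2: 0.75 × 190 × 2.1×10⁻⁴ = 0.029925 m
0.45 × 1.9×10⁻⁴ × 550 = 0.047025 m
Δh = 0.12250 + 0.029925 + 0.047025 = 0.19945 m

Δh = 19.9 cm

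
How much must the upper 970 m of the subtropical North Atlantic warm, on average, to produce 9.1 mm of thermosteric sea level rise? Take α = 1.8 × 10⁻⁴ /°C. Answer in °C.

ΔT ≈ 0.0521 °C

ΔT = Δh/(αH) = 0.0091 / (1.8×10⁻⁴ × 970) ≈ 0.05212 °C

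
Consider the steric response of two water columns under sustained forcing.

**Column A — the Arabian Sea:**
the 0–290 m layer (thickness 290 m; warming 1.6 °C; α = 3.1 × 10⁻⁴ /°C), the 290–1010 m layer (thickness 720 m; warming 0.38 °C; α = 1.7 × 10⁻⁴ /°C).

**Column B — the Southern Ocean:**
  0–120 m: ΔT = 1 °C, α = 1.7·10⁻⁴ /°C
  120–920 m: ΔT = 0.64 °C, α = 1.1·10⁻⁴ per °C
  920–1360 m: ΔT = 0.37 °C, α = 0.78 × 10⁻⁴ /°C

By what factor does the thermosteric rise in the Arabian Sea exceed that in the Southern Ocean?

2.1

A 1.6 × 3.1×10⁻⁴ × 290 = 0.14384 m
A 290–1010 m: 1.7×10⁻⁴ × 0.38 × 720 = 0.046512 m
A total: 0.190352 m
B Layer 1: 1 × 120 × 1.7×10⁻⁴ = 0.02040 m
B Layer 2: 800 × 0.64 × 1.1×10⁻⁴ = 0.05632 m
B Layer 3: 0.78×10⁻⁴ × 440 × 0.37 = 0.0126984 m
B total: 0.0894184 m
Ratio: 0.190352 / 0.0894184 ≈ 2.129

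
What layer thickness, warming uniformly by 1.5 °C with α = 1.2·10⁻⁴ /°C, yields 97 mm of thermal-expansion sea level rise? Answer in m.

about 539 m

H = Δh/(αΔT) = 0.097 / (1.2×10⁻⁴ × 1.5) ≈ 538.9 m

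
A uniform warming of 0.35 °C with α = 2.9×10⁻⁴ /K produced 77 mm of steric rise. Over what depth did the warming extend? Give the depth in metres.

H ≈ 760 m

H = Δh/(αΔT) = 0.077 / (2.9×10⁻⁴ × 0.35) ≈ 758.6 m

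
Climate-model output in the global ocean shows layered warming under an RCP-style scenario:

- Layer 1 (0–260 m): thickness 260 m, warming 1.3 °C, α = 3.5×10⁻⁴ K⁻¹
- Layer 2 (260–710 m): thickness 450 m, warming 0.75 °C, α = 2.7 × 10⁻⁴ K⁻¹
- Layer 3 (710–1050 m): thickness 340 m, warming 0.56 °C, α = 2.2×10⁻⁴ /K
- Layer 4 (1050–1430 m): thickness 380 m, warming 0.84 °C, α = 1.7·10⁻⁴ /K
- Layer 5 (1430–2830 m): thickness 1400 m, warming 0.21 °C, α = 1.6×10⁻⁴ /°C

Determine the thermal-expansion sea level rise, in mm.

Layer 1: 3.5×10⁻⁴ × 260 × 1.3 = 0.11830 m
Layer 2: 0.75 × 2.7×10⁻⁴ × 450 = 0.091125 m
710–1050 m: 2.2×10⁻⁴ × 0.56 × 340 = 0.041888 m
Layer 4: 1.7×10⁻⁴ × 0.84 × 380 = 0.054264 m
1430–2830 m: 1400 × 0.21 × 1.6×10⁻⁴ = 0.04704 m
Δh = 0.11830 + 0.091125 + 0.041888 + 0.054264 + 0.04704 = 0.352617 m

Δh = 350 mm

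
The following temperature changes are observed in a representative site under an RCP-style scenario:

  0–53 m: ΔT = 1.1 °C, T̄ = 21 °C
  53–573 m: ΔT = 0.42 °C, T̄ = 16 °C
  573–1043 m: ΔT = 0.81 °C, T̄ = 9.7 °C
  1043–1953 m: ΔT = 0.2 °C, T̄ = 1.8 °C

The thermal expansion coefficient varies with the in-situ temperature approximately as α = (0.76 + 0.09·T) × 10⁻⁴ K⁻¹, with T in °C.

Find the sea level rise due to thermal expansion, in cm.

Layer 1: α = (0.76 + 0.09×21)×10⁻⁴ = 2.65×10⁻⁴ K⁻¹
Layer 2: α = (0.76 + 0.09×16)×10⁻⁴ = 2.2×10⁻⁴ K⁻¹
Layer 3: α = (0.76 + 0.09×9.7)×10⁻⁴ = 1.633×10⁻⁴ K⁻¹
Layer 4: α = (0.76 + 0.09×1.8)×10⁻⁴ = 0.922×10⁻⁴ K⁻¹
Layer 1: 2.65×10⁻⁴ × 53 × 1.1 = 0.0154495 m
Layer 2: 0.42 × 520 × 2.2×10⁻⁴ = 0.048048 m
Layer 3: 1.633×10⁻⁴ × 470 × 0.81 = 0.06216831 m
1043–1953 m: 0.922×10⁻⁴ × 0.2 × 910 = 0.0167804 m
Δh = 0.0154495 + 0.048048 + 0.06216831 + 0.0167804 = 0.14244621 m ≈ 14.2 cm

14.2 cm of thermosteric rise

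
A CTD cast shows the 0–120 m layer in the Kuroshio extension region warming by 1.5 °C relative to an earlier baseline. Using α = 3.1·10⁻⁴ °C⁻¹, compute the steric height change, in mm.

Δh = 55.8 mm

Δh = αΔT·H = 3.1×10⁻⁴ × 1.5 × 120 = 0.05580 m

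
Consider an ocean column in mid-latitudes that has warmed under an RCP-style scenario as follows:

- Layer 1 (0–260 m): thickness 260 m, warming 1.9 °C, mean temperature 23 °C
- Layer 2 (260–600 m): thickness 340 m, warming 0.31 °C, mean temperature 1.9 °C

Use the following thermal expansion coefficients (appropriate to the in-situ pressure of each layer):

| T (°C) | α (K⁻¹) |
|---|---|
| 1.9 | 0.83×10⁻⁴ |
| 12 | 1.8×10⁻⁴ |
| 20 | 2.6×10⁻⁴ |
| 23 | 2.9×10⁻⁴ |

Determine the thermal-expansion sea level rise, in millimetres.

Layer 1 at 23 °C → α = 2.9×10⁻⁴ K⁻¹
Layer 2 at 1.9 °C → α = 0.83×10⁻⁴ K⁻¹
0–260 m: 1.9 × 260 × 2.9×10⁻⁴ = 0.14326 m
260–600 m: 0.31 × 340 × 0.83×10⁻⁴ = 0.0087482 m
Δh = 0.14326 + 0.0087482 = 0.1520082 m

150 mm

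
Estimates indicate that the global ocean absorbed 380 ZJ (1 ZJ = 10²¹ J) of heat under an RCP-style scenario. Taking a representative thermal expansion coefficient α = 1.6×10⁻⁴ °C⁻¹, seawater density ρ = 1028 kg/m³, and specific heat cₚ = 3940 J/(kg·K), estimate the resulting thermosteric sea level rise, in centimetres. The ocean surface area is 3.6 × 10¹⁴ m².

4.17 cm

Per unit area: Q = 380×10²¹ / (3.6×10¹⁴) ≈ 1.056×10⁹ J/m²
Δh = αQ/(ρcₚ) = 1.6×10⁻⁴ × 1.056×10⁹ / (1028 × 3940) ≈ 0.041715 m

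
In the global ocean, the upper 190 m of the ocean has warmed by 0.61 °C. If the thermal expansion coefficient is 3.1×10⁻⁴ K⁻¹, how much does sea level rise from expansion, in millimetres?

Δh = αΔT·H = 3.1×10⁻⁴ × 0.61 × 190 = 0.035929 m

Δh ≈ 35.9 mm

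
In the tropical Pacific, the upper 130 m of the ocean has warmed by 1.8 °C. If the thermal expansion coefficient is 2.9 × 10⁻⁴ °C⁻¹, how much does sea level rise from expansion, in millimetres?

Δh ≈ 68 mm

Δh = αΔT·H = 2.9×10⁻⁴ × 1.8 × 130 = 0.06786 m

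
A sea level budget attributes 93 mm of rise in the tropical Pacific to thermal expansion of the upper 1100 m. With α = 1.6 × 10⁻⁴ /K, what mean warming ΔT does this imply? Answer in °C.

ΔT ≈ 0.528 °C

ΔT = Δh/(αH) = 0.093 / (1.6×10⁻⁴ × 1100) ≈ 0.5284 °C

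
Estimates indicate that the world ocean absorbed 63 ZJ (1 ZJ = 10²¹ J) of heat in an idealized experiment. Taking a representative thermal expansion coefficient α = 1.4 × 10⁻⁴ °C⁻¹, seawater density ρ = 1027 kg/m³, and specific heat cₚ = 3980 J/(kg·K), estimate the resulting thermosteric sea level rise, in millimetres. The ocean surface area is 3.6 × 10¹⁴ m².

Per unit area: Q = 63×10²¹ / (3.6×10¹⁴) = 1.75×10⁸ J/m²
Δh = αQ/(ρcₚ) = 1.4×10⁻⁴ × 1.75×10⁸ / (1027 × 3980) ≈ 0.0059939 m

about 5.99 mm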